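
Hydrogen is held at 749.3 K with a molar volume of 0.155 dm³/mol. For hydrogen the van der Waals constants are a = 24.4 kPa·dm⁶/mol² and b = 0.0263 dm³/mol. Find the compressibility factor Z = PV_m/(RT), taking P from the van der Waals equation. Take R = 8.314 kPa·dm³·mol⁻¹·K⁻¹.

Z ≈ 1.179

P = RT/(V_m − b) − a/V_m² = (8.314)(749.3)/(0.155 − 0.0263) − 24.4/(0.155)²
  = 6229.7/0.12870 − 1015.6 = 48405 − 1015.6 = 47389 kPa
Z = PV_m/(RT) = (47389)(0.155)/((8.314)(749.3)) = 7345.3/6229.7 = 1.179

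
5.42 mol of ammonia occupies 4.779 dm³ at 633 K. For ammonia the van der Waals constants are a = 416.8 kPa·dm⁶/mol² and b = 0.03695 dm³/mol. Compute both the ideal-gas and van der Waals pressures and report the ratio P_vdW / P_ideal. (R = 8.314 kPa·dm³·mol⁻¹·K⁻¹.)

Ideal: P_ideal = nRT/V = (5.42)(8.314)(633)/4.779 = 5968.65 kPa
vdW: P = nRT/(V − nb) − a n²/V² = 28524.2/4.57873 − 12244.1/22.8388 = 6229.72 − 536.110 = 5693.61 kPa
Ratio = 5693.61/5968.65 = 0.9539

P_vdW / P_ideal ≈ 0.9539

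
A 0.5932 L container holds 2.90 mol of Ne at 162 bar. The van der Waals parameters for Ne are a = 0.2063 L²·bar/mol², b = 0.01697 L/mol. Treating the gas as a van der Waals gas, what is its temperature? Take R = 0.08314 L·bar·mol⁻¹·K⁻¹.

T = (P + a n²/V²)(V − nb)/(nR)
P + a n²/V² = 162 + (0.2063)(2.90)²/(0.5932)² = 166.93 bar
V − nb = 0.5932 − (2.90)(0.01697) = 0.54399 L
T = (166.93)(0.54399)/((2.90)(0.08314)) = 376.6 K

T ≈ 376.6 K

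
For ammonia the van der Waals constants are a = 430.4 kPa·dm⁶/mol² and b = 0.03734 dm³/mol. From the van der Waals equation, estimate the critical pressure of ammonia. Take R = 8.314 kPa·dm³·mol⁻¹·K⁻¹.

P_c ≈ 11433 kPa

For a van der Waals gas, P_c = a/(27b²).
P_c = 430.4/(27×(0.03734)²) = 430.4/0.037645 = 11433 kPa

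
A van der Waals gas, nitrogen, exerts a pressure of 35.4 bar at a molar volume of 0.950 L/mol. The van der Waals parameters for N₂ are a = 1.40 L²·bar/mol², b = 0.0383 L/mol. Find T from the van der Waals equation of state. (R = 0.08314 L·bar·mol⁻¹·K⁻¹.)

T = (P + a/V_m²)(V_m − b)/R
P + a/V_m² = 35.4 + 1.40/(0.950)² = 36.951 bar
V_m − b = 0.950 − 0.0383 = 0.91170 L/mol
T = (36.951)(0.91170)/0.08314 = 405.2 K

T ≈ 405.2 K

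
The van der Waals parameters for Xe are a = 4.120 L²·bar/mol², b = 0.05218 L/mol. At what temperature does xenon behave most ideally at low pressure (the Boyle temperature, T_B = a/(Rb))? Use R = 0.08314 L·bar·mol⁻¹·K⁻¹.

For a van der Waals gas the second virial coefficient B₂ = b − a/(RT) vanishes at T_B = a/(Rb).
T_B = 4.120/(0.08314×0.05218) = 4.120/0.0043382 = 949.7 K

T_B ≈ 949.7 K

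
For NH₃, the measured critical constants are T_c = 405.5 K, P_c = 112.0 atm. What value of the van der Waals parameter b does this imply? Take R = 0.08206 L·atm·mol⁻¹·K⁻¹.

b ≈ 0.03714 L/mol

From T_c = 8a/(27Rb) and P_c = a/(27b²): b = R T_c/(8 P_c).
b = (0.08206)(405.5)/(8×112.0) = 33.275/896.00 = 0.03714 L/mol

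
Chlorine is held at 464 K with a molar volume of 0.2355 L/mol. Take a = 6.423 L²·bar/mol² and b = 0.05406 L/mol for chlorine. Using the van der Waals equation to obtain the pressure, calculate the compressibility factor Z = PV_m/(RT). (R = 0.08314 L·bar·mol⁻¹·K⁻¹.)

Z ≈ 0.5910

P = RT/(V_m − b) − a/V_m² = (0.08314)(464)/(0.2355 − 0.05406) − 6.423/(0.2355)²
  = 38.577/0.18144 − 115.81 = 212.62 − 115.81 = 96.81 bar
Z = PV_m/(RT) = (96.81)(0.2355)/((0.08314)(464)) = 22.799/38.577 = 0.5910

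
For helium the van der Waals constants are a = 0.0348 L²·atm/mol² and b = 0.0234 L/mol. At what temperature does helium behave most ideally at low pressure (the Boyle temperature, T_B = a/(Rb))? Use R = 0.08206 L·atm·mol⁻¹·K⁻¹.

T_B ≈ 18.12 K

For a van der Waals gas the second virial coefficient B₂ = b − a/(RT) vanishes at T_B = a/(Rb).
T_B = 0.0348/(0.08206×0.0234) = 0.0348/0.0019202 = 18.12 K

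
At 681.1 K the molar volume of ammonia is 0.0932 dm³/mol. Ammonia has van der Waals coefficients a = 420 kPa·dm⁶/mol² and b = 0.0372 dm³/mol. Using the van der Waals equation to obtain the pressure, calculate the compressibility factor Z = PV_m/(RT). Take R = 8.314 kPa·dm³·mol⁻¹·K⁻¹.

Z ≈ 0.8685

P = RT/(V_m − b) − a/V_m² = (8.314)(681.1)/(0.0932 − 0.0372) − 420/(0.0932)²
  = 5662.7/0.056000 − 48352 = 101120 − 48352 = 52768 kPa
Z = PV_m/(RT) = (52768)(0.0932)/((8.314)(681.1)) = 4918.0/5662.7 = 0.8685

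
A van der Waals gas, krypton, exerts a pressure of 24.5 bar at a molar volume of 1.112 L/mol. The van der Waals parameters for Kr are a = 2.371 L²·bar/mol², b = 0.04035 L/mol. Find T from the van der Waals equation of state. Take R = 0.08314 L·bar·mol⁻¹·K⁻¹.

T = (P + a/V_m²)(V_m − b)/R
P + a/V_m² = 24.5 + 2.371/(1.112)² = 26.417 bar
V_m − b = 1.112 − 0.04035 = 1.0717 L/mol
T = (26.417)(1.0717)/0.08314 = 340.5 K

T ≈ 340.5 K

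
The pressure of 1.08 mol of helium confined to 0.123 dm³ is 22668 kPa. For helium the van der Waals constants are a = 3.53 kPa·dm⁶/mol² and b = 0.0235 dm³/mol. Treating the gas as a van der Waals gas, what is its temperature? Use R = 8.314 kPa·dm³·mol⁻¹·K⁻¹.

T ≈ 249.4 K

T = (P + a n²/V²)(V − nb)/(nR)
P + a n²/V² = 22668 + (3.53)(1.08)²/(0.123)² = 22940 kPa
V − nb = 0.123 − (1.08)(0.0235) = 0.097620 dm³
T = (22940)(0.097620)/((1.08)(8.314)) = 249.4 K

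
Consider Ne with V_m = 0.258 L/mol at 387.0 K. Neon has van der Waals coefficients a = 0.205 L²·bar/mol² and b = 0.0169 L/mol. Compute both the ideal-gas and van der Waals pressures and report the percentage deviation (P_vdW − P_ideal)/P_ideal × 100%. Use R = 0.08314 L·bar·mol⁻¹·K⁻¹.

4.54 %

Ideal: P_ideal = RT/V_m = (0.08314)(387.0)/0.258 = 124.710 bar
vdW: P = RT/(V_m − b) − a/V_m² = 32.1752/0.241100 − 0.205/0.0665640 = 133.452 − 3.07974 = 130.372 bar
% deviation = (130.372 − 124.710)/124.710 × 100% = 4.54%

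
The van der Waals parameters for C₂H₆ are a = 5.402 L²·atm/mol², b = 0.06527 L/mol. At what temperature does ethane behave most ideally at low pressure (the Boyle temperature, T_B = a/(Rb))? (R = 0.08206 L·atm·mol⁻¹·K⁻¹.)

For a van der Waals gas the second virial coefficient B₂ = b − a/(RT) vanishes at T_B = a/(Rb).
T_B = 5.402/(0.08206×0.06527) = 5.402/0.0053561 = 1009 K

T_B ≈ 1009 K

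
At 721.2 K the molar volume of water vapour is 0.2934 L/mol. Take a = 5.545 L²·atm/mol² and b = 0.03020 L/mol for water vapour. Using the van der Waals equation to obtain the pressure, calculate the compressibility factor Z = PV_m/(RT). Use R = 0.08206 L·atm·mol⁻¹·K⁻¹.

Z ≈ 0.7954

P = RT/(V_m − b) − a/V_m² = (0.08206)(721.2)/(0.2934 − 0.03020) − 5.545/(0.2934)²
  = 59.182/0.26320 − 64.414 = 224.86 − 64.414 = 160.45 atm
Z = PV_m/(RT) = (160.45)(0.2934)/((0.08206)(721.2)) = 47.076/59.182 = 0.7954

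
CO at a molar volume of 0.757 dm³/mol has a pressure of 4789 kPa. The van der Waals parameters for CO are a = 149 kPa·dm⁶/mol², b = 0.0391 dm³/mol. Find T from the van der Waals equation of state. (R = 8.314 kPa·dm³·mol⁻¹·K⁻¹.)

T ≈ 436.0 K

T = (P + a/V_m²)(V_m − b)/R
P + a/V_m² = 4789 + 149/(0.757)² = 5049.0 kPa
V_m − b = 0.757 − 0.0391 = 0.71790 dm³/mol
T = (5049.0)(0.71790)/8.314 = 436.0 K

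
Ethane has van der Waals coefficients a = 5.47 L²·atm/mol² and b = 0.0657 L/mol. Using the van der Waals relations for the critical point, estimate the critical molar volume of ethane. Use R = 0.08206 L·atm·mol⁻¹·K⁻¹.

For a van der Waals gas, V_m,c = 3b.
V_m,c = 3×0.0657 = 0.1971 L/mol

V_m,c ≈ 0.1971 L/mol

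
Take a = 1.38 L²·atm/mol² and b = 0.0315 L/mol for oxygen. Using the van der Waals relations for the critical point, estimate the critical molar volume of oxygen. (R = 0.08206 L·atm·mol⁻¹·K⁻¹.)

V_m,c ≈ 0.09450 L/mol

For a van der Waals gas, V_m,c = 3b.
V_m,c = 3×0.0315 = 0.09450 L/mol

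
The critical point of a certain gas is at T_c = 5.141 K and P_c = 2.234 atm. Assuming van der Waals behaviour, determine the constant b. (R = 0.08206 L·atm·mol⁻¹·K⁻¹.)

b ≈ 0.02361 L/mol

From T_c = 8a/(27Rb) and P_c = a/(27b²): b = R T_c/(8 P_c).
b = (0.08206)(5.141)/(8×2.234) = 0.42187/17.872 = 0.02361 L/mol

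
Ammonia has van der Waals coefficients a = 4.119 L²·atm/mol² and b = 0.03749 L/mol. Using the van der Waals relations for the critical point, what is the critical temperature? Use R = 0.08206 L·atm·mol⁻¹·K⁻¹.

For a van der Waals gas, T_c = 8a/(27Rb).
T_c = 8×4.119/(27×0.08206×0.03749) = 32.952/0.083064 = 396.7 K

T_c ≈ 396.7 K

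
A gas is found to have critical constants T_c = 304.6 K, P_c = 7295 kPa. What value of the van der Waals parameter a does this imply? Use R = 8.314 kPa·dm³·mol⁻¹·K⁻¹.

From T_c = 8a/(27Rb) and P_c = a/(27b²): a = 27 R² T_c²/(64 P_c).
a = 27×(8.314)²×(304.6)²/(64×7295) = 173158415/466880 = 370.9 kPa·dm⁶/mol²

a ≈ 370.9 kPa·dm⁶/mol²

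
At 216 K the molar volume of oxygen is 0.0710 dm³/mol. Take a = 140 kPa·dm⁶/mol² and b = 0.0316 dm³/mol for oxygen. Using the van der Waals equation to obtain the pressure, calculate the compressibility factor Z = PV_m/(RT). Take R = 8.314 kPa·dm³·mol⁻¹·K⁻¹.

Z ≈ 0.7040

P = RT/(V_m − b) − a/V_m² = (8.314)(216)/(0.0710 − 0.0316) − 140/(0.0710)²
  = 1795.8/0.039400 − 27772 = 45579 − 27772 = 17807 kPa
Z = PV_m/(RT) = (17807)(0.0710)/((8.314)(216)) = 1264.3/1795.8 = 0.7040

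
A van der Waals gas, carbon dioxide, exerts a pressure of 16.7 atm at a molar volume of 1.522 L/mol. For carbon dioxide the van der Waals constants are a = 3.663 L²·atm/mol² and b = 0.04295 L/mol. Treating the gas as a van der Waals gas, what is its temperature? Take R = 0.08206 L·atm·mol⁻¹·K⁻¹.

T = (P + a/V_m²)(V_m − b)/R
P + a/V_m² = 16.7 + 3.663/(1.522)² = 18.281 atm
V_m − b = 1.522 − 0.04295 = 1.4791 L/mol
T = (18.281)(1.4791)/0.08206 = 329.5 K

T ≈ 329.5 K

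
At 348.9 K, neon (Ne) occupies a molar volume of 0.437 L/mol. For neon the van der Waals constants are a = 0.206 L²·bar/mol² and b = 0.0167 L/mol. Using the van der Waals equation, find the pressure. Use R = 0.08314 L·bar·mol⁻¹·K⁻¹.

P ≈ 67.94 bar

P = RT/(V_m − b) − a/V_m²
RT/(V_m − b) = (0.08314)(348.9)/(0.437 − 0.0167) = 29.008/0.42030 = 69.017 bar
a/V_m² = 0.206/(0.437)² = 1.0787 bar
P = 69.017 − 1.0787 = 67.94 bar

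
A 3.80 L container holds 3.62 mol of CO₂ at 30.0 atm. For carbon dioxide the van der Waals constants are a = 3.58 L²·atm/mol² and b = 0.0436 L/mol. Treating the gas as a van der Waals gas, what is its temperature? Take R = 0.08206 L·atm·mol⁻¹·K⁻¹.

T ≈ 407.7 K

T = (P + a n²/V²)(V − nb)/(nR)
P + a n²/V² = 30.0 + (3.58)(3.62)²/(3.80)² = 33.249 atm
V − nb = 3.80 − (3.62)(0.0436) = 3.6422 L
T = (33.249)(3.6422)/((3.62)(0.08206)) = 407.7 K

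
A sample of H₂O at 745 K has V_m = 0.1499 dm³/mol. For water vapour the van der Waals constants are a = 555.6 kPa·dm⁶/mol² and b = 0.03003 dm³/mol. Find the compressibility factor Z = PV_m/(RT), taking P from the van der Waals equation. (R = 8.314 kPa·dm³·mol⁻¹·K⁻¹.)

P = RT/(V_m − b) − a/V_m² = (8.314)(745)/(0.1499 − 0.03003) − 555.6/(0.1499)²
  = 6193.9/0.11987 − 24726 = 51672 − 24726 = 26946 kPa
Z = PV_m/(RT) = (26946)(0.1499)/((8.314)(745)) = 4039.2/6193.9 = 0.6521

Z ≈ 0.6521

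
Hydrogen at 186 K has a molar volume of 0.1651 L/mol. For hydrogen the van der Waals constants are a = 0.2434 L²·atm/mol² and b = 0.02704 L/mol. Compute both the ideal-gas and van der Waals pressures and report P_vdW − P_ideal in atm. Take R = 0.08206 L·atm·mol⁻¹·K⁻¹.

ΔP ≈ 9.18 atm

Ideal: P_ideal = RT/V_m = (0.08206)(186)/0.1651 = 92.4480 atm
vdW: P = RT/(V_m − b) − a/V_m² = 15.2632/0.138060 − 0.2434/0.0272580 = 110.555 − 8.92949 = 101.626 atm
ΔP = 101.626 − 92.4480 = 9.18 atm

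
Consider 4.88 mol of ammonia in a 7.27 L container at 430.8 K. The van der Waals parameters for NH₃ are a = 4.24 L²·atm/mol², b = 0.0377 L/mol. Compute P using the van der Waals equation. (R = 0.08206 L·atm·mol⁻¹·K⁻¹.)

P ≈ 22.44 atm

P = nRT/(V − nb) − a n²/V²
nRT/(V − nb) = (4.88)(0.08206)(430.8)/(7.27 − 4.88×0.0377) = 172.52/7.0860 = 24.347 atm
a n²/V² = (4.24)(4.88)²/(7.27)² = 1.9105 atm
P = 24.347 − 1.9105 = 22.44 atm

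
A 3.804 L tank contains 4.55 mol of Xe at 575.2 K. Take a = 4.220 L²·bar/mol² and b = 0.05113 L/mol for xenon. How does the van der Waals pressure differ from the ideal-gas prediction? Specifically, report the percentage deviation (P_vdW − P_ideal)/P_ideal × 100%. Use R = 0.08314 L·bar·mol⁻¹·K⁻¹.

-4.04 %

Ideal: P_ideal = nRT/V = (4.55)(0.08314)(575.2)/3.804 = 57.2005 bar
vdW: P = nRT/(V − nb) − a n²/V² = 217.591/3.57136 − 87.3646/14.4704 = 60.9266 − 6.03747 = 54.8891 bar
% deviation = (54.8891 − 57.2005)/57.2005 × 100% = -4.04%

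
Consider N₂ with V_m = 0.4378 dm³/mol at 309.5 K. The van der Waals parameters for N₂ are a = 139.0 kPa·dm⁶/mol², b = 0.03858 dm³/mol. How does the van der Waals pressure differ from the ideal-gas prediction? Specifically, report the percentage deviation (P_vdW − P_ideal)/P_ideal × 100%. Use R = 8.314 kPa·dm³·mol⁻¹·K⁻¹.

-2.67 %

Ideal: P_ideal = RT/V_m = (8.314)(309.5)/0.4378 = 5877.53 kPa
vdW: P = RT/(V_m − b) − a/V_m² = 2573.18/0.399220 − 139.0/0.191669 = 6445.52 − 725.209 = 5720.31 kPa
% deviation = (5720.31 − 5877.53)/5877.53 × 100% = -2.67%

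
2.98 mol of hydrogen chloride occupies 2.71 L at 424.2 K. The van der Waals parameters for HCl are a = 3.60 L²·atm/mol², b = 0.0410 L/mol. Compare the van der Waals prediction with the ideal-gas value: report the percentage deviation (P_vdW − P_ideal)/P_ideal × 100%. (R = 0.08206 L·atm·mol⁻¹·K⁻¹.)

Ideal: P_ideal = nRT/V = (2.98)(0.08206)(424.2)/2.71 = 38.2780 atm
vdW: P = nRT/(V − nb) − a n²/V² = 103.733/2.58782 − 31.9694/7.34410 = 40.0851 − 4.35307 = 35.7320 atm
% deviation = (35.7320 − 38.2780)/38.2780 × 100% = -6.65%

-6.65 %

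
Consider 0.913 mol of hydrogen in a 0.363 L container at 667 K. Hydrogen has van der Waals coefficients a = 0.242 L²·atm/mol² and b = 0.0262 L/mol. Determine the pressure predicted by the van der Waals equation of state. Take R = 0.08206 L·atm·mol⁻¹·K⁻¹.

P = nRT/(V − nb) − a n²/V²
nRT/(V − nb) = (0.913)(0.08206)(667)/(0.363 − 0.913×0.0262) = 49.972/0.33908 = 147.38 atm
a n²/V² = (0.242)(0.913)²/(0.363)² = 1.5309 atm
P = 147.38 − 1.5309 = 145.8 atm

P ≈ 145.8 atm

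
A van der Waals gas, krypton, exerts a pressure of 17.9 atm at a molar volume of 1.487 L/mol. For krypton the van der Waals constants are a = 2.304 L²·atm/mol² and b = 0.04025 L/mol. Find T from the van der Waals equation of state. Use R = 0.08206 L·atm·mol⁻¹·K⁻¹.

T = (P + a/V_m²)(V_m − b)/R
P + a/V_m² = 17.9 + 2.304/(1.487)² = 18.942 atm
V_m − b = 1.487 − 0.04025 = 1.4468 L/mol
T = (18.942)(1.4468)/0.08206 = 334.0 K

T ≈ 334.0 K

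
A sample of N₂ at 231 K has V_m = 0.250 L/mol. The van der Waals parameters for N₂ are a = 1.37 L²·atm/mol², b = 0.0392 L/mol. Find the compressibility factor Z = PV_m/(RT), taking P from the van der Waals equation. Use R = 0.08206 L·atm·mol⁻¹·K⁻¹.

Z ≈ 0.8969

P = RT/(V_m − b) − a/V_m² = (0.08206)(231)/(0.250 − 0.0392) − 1.37/(0.250)²
  = 18.956/0.21080 − 21.920 = 89.924 − 21.920 = 68.004 atm
Z = PV_m/(RT) = (68.004)(0.250)/((0.08206)(231)) = 17.001/18.956 = 0.8969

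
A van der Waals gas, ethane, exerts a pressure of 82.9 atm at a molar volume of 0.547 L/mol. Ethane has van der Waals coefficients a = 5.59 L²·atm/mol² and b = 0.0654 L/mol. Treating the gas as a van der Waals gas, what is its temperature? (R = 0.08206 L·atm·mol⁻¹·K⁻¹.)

T = (P + a/V_m²)(V_m − b)/R
P + a/V_m² = 82.9 + 5.59/(0.547)² = 101.58 atm
V_m − b = 0.547 − 0.0654 = 0.48160 L/mol
T = (101.58)(0.48160)/0.08206 = 596.2 K

T ≈ 596.2 K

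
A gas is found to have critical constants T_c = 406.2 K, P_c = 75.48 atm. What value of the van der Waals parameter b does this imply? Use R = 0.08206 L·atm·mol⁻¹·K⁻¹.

From T_c = 8a/(27Rb) and P_c = a/(27b²): b = R T_c/(8 P_c).
b = (0.08206)(406.2)/(8×75.48) = 33.333/603.84 = 0.05520 L/mol

b ≈ 0.05520 L/mol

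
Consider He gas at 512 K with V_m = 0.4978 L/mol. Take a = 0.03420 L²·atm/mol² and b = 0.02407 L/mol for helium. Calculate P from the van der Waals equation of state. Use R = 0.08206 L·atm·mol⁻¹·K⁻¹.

P ≈ 88.55 atm

P = RT/(V_m − b) − a/V_m²
RT/(V_m − b) = (0.08206)(512)/(0.4978 − 0.02407) = 42.015/0.47373 = 88.690 atm
a/V_m² = 0.03420/(0.4978)² = 0.13801 atm
P = 88.690 − 0.13801 = 88.55 atm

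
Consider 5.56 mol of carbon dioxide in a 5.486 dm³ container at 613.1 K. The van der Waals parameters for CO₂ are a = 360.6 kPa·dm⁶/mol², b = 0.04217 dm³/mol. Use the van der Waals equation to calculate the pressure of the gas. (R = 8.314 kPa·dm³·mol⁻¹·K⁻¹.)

P ≈ 5026 kPa

P = nRT/(V − nb) − a n²/V²
nRT/(V − nb) = (5.56)(8.314)(613.1)/(5.486 − 5.56×0.04217) = 28341/5.2515 = 5396.7 kPa
a n²/V² = (360.6)(5.56)²/(5.486)² = 370.39 kPa
P = 5396.7 − 370.39 = 5026 kPa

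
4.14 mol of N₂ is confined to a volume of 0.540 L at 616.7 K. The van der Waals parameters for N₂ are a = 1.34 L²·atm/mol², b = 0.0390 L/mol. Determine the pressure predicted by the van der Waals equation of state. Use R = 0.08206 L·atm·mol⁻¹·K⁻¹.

P = nRT/(V − nb) − a n²/V²
nRT/(V − nb) = (4.14)(0.08206)(616.7)/(0.540 − 4.14×0.0390) = 209.51/0.37854 = 553.47 atm
a n²/V² = (1.34)(4.14)²/(0.540)² = 78.762 atm
P = 553.47 − 78.762 = 474.7 atm

P ≈ 474.7 atm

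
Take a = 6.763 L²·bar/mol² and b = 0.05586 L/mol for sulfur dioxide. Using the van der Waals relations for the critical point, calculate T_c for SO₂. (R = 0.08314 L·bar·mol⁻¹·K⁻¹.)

For a van der Waals gas, T_c = 8a/(27Rb).
T_c = 8×6.763/(27×0.08314×0.05586) = 54.104/0.12539 = 431.5 K

T_c ≈ 431.5 K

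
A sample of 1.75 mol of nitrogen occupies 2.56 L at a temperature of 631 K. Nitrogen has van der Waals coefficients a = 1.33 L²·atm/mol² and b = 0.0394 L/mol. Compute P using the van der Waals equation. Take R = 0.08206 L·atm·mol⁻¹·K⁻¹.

P = nRT/(V − nb) − a n²/V²
nRT/(V − nb) = (1.75)(0.08206)(631)/(2.56 − 1.75×0.0394) = 90.615/2.4911 = 36.375 atm
a n²/V² = (1.33)(1.75)²/(2.56)² = 0.62151 atm
P = 36.375 − 0.62151 = 35.75 atm

P ≈ 35.75 atm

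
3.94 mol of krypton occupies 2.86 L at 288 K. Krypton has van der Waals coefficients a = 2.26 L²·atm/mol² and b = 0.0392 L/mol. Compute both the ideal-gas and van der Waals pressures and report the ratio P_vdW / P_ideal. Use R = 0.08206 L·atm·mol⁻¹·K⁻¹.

P_vdW / P_ideal ≈ 0.9253

Ideal: P_ideal = nRT/V = (3.94)(0.08206)(288)/2.86 = 32.5577 atm
vdW: P = nRT/(V − nb) − a n²/V² = 93.1151/2.70555 − 35.0833/8.17960 = 34.4163 − 4.28912 = 30.1272 atm
Ratio = 30.1272/32.5577 = 0.9253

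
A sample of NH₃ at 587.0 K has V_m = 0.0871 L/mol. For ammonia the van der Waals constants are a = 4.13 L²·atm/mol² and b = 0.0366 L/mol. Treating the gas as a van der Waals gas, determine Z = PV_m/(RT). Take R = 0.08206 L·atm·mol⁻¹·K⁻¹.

P = RT/(V_m − b) − a/V_m² = (0.08206)(587.0)/(0.0871 − 0.0366) − 4.13/(0.0871)²
  = 48.169/0.050500 − 544.39 = 953.84 − 544.39 = 409.45 atm
Z = PV_m/(RT) = (409.45)(0.0871)/((0.08206)(587.0)) = 35.663/48.169 = 0.7404

Z ≈ 0.7404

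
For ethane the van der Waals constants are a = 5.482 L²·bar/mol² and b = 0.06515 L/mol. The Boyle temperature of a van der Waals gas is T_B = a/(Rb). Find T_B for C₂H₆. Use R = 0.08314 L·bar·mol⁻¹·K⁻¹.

T_B ≈ 1012 K

For a van der Waals gas the second virial coefficient B₂ = b − a/(RT) vanishes at T_B = a/(Rb).
T_B = 5.482/(0.08314×0.06515) = 5.482/0.0054166 = 1012 K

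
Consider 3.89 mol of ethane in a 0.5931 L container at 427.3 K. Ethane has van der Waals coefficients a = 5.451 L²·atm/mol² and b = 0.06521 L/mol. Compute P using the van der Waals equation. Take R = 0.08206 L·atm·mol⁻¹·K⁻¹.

P ≈ 167.4 atm

P = nRT/(V − nb) − a n²/V²
nRT/(V − nb) = (3.89)(0.08206)(427.3)/(0.5931 − 3.89×0.06521) = 136.40/0.33943 = 401.85 atm
a n²/V² = (5.451)(3.89)²/(0.5931)² = 234.49 atm
P = 401.85 − 234.49 = 167.4 atm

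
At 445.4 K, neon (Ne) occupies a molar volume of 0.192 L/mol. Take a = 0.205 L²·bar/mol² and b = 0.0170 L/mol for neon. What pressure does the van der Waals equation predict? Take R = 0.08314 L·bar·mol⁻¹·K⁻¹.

P = RT/(V_m − b) − a/V_m²
RT/(V_m − b) = (0.08314)(445.4)/(0.192 − 0.0170) = 37.031/0.17500 = 211.61 bar
a/V_m² = 0.205/(0.192)² = 5.5610 bar
P = 211.61 − 5.5610 = 206.0 bar

P ≈ 206.0 bar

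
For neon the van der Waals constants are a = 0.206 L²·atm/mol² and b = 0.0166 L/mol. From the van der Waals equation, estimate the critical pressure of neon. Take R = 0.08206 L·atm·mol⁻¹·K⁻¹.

For a van der Waals gas, P_c = a/(27b²).
P_c = 0.206/(27×(0.0166)²) = 0.206/0.0074401 = 27.69 atm

P_c ≈ 27.69 atm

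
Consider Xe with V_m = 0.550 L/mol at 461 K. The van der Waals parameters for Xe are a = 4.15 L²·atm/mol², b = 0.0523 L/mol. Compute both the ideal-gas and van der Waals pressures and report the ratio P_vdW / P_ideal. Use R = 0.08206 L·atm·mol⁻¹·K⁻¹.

Ideal: P_ideal = RT/V_m = (0.08206)(461)/0.550 = 68.7812 atm
vdW: P = RT/(V_m − b) − a/V_m² = 37.8297/0.497700 − 4.15/0.302500 = 76.0090 − 13.7190 = 62.2900 atm
Ratio = 62.2900/68.7812 = 0.9056

P_vdW / P_ideal ≈ 0.9056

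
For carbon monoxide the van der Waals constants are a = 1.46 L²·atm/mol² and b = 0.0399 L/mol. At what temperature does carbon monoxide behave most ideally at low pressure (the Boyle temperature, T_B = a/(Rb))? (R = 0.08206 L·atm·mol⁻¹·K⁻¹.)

For a van der Waals gas the second virial coefficient B₂ = b − a/(RT) vanishes at T_B = a/(Rb).
T_B = 1.46/(0.08206×0.0399) = 1.46/0.0032742 = 445.9 K

T_B ≈ 445.9 K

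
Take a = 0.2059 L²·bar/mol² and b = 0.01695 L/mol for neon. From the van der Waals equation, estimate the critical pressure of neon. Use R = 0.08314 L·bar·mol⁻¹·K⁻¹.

P_c ≈ 26.54 bar

For a van der Waals gas, P_c = a/(27b²).
P_c = 0.2059/(27×(0.01695)²) = 0.2059/0.0077572 = 26.54 bar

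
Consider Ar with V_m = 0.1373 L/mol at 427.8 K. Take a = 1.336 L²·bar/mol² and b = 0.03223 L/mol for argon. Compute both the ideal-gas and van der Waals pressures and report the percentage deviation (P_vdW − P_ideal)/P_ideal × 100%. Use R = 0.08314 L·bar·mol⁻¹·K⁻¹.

3.32 %

Ideal: P_ideal = RT/V_m = (0.08314)(427.8)/0.1373 = 259.048 bar
vdW: P = RT/(V_m − b) − a/V_m² = 35.5673/0.105070 − 1.336/0.0188513 = 338.511 − 70.8704 = 267.641 bar
% deviation = (267.641 − 259.048)/259.048 × 100% = 3.32%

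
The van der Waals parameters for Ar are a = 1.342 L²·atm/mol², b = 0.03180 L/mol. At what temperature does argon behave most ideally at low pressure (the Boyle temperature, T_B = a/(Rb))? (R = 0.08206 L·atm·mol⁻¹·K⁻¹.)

T_B ≈ 514.3 K

For a van der Waals gas the second virial coefficient B₂ = b − a/(RT) vanishes at T_B = a/(Rb).
T_B = 1.342/(0.08206×0.03180) = 1.342/0.0026095 = 514.3 K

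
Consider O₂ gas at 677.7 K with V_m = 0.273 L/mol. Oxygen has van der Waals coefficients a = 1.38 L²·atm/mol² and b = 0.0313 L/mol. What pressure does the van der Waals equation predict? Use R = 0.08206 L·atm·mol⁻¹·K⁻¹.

P ≈ 211.6 atm

P = RT/(V_m − b) − a/V_m²
RT/(V_m − b) = (0.08206)(677.7)/(0.273 − 0.0313) = 55.612/0.24170 = 230.09 atm
a/V_m² = 1.38/(0.273)² = 18.516 atm
P = 230.09 − 18.516 = 211.6 atm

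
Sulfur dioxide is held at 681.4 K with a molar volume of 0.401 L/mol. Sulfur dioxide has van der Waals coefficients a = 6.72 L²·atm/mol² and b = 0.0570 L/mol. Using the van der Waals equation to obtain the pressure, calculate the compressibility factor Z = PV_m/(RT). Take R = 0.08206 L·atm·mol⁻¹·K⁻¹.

Z ≈ 0.8660

P = RT/(V_m − b) − a/V_m² = (0.08206)(681.4)/(0.401 − 0.0570) − 6.72/(0.401)²
  = 55.916/0.34400 − 41.791 = 162.55 − 41.791 = 120.76 atm
Z = PV_m/(RT) = (120.76)(0.401)/((0.08206)(681.4)) = 48.425/55.916 = 0.8660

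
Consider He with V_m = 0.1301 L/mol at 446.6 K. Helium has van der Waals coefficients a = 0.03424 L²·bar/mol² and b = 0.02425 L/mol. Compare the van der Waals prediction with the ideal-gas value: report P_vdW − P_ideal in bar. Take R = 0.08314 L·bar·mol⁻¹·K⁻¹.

ΔP ≈ 63.36 bar

Ideal: P_ideal = RT/V_m = (0.08314)(446.6)/0.1301 = 285.398 bar
vdW: P = RT/(V_m − b) − a/V_m² = 37.1303/0.105850 − 0.03424/0.0169260 = 350.782 − 2.02292 = 348.759 bar
ΔP = 348.759 − 285.398 = 63.36 bar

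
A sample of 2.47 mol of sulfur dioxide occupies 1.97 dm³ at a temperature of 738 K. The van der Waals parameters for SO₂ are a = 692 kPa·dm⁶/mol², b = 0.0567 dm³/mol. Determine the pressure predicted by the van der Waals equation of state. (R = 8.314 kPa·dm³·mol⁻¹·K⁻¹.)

P ≈ 7194 kPa

P = nRT/(V − nb) − a n²/V²
nRT/(V − nb) = (2.47)(8.314)(738)/(1.97 − 2.47×0.0567) = 15155/1.8300 = 8281.4 kPa
a n²/V² = (692)(2.47)²/(1.97)² = 1087.8 kPa
P = 8281.4 − 1087.8 = 7194 kPa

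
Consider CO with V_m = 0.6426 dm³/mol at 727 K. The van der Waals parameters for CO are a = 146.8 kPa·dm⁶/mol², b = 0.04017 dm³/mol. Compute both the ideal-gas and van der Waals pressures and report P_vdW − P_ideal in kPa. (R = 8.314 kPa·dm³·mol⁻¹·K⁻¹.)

Ideal: P_ideal = RT/V_m = (8.314)(727)/0.6426 = 9405.97 kPa
vdW: P = RT/(V_m − b) − a/V_m² = 6044.28/0.602430 − 146.8/0.412935 = 10033.2 − 355.504 = 9677.7 kPa
ΔP = 9677.7 − 9405.97 = 272 kPa

ΔP ≈ 272 kPa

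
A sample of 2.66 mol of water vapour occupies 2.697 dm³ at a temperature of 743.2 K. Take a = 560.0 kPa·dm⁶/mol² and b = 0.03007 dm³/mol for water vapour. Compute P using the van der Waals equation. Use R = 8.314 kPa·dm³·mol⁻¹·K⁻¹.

P ≈ 5736 kPa

P = nRT/(V − nb) − a n²/V²
nRT/(V − nb) = (2.66)(8.314)(743.2)/(2.697 − 2.66×0.03007) = 16436/2.6170 = 6280.5 kPa
a n²/V² = (560.0)(2.66)²/(2.697)² = 544.74 kPa
P = 6280.5 − 544.74 = 5736 kPa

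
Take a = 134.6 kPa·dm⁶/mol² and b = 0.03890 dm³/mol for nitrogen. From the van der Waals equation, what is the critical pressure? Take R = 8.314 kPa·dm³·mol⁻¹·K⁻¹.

For a van der Waals gas, P_c = a/(27b²).
P_c = 134.6/(27×(0.03890)²) = 134.6/0.040857 = 3294 kPa

P_c ≈ 3294 kPa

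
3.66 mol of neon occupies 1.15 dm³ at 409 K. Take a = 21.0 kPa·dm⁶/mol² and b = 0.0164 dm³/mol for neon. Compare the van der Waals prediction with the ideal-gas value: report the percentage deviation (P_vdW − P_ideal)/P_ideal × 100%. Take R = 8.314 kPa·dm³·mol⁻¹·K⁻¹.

Ideal: P_ideal = nRT/V = (3.66)(8.314)(409)/1.15 = 10822.2 kPa
vdW: P = nRT/(V − nb) − a n²/V² = 12445.6/1.08998 − 281.308/1.32250 = 11418.2 − 212.709 = 11205.5 kPa
% deviation = (11205.5 − 10822.2)/10822.2 × 100% = 3.54%

3.54 %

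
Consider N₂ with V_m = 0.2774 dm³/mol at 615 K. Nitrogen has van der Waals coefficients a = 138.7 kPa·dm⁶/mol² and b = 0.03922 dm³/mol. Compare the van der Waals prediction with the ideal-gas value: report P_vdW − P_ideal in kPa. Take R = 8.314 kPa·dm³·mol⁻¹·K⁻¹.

Ideal: P_ideal = RT/V_m = (8.314)(615)/0.2774 = 18432.3 kPa
vdW: P = RT/(V_m − b) − a/V_m² = 5113.11/0.238180 − 138.7/0.0769508 = 21467.4 − 1802.45 = 19665.0 kPa
ΔP = 19665.0 − 18432.3 = 1233 kPa

ΔP ≈ 1233 kPa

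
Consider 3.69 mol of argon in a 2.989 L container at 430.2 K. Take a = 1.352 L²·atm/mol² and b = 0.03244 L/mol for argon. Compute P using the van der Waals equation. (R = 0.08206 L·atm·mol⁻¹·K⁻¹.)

P = nRT/(V − nb) − a n²/V²
nRT/(V − nb) = (3.69)(0.08206)(430.2)/(2.989 − 3.69×0.03244) = 130.27/2.8693 = 45.401 atm
a n²/V² = (1.352)(3.69)²/(2.989)² = 2.0605 atm
P = 45.401 − 2.0605 = 43.34 atm

P ≈ 43.34 atm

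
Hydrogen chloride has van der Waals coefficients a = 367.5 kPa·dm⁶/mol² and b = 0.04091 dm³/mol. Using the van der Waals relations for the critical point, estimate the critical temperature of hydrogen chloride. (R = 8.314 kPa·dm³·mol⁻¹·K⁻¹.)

For a van der Waals gas, T_c = 8a/(27Rb).
T_c = 8×367.5/(27×8.314×0.04091) = 2940.0/9.1834 = 320.1 K

T_c ≈ 320.1 K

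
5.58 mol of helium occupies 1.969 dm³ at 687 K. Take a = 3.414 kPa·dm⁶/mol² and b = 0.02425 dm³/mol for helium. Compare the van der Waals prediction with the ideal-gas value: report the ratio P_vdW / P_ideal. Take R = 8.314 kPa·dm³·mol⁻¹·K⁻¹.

P_vdW / P_ideal ≈ 1.072

Ideal: P_ideal = nRT/V = (5.58)(8.314)(687)/1.969 = 16186.6 kPa
vdW: P = nRT/(V − nb) − a n²/V² = 31871.4/1.83369 − 106.300/3.87696 = 17381.0 − 27.4184 = 17353.6 kPa
Ratio = 17353.6/16186.6 = 1.072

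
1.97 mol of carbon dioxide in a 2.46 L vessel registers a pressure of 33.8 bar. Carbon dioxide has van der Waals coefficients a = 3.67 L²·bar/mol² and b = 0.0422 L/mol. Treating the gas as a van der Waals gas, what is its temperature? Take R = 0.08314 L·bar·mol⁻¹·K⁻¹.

T = (P + a n²/V²)(V − nb)/(nR)
P + a n²/V² = 33.8 + (3.67)(1.97)²/(2.46)² = 36.154 bar
V − nb = 2.46 − (1.97)(0.0422) = 2.3769 L
T = (36.154)(2.3769)/((1.97)(0.08314)) = 524.7 K

T ≈ 524.7 K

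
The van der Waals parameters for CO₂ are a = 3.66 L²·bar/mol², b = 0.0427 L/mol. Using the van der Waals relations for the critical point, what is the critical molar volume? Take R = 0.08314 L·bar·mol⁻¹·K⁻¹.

For a van der Waals gas, V_m,c = 3b.
V_m,c = 3×0.0427 = 0.1281 L/mol

V_m,c ≈ 0.1281 L/mol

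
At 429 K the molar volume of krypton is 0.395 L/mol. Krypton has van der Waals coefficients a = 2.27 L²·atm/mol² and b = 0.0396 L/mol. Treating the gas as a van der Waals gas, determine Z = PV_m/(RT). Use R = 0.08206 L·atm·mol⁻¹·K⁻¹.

P = RT/(V_m − b) − a/V_m² = (0.08206)(429)/(0.395 − 0.0396) − 2.27/(0.395)²
  = 35.204/0.35540 − 14.549 = 99.055 − 14.549 = 84.506 atm
Z = PV_m/(RT) = (84.506)(0.395)/((0.08206)(429)) = 33.380/35.204 = 0.9482

Z ≈ 0.9482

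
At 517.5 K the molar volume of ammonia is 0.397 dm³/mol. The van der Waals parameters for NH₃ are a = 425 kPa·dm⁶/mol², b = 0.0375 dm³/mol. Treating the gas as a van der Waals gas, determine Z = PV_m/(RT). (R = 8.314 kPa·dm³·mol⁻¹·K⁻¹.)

Z ≈ 0.8555

P = RT/(V_m − b) − a/V_m² = (8.314)(517.5)/(0.397 − 0.0375) − 425/(0.397)²
  = 4302.5/0.35950 − 2696.5 = 11968 − 2696.5 = 9272 kPa
Z = PV_m/(RT) = (9272)(0.397)/((8.314)(517.5)) = 3681.0/4302.5 = 0.8555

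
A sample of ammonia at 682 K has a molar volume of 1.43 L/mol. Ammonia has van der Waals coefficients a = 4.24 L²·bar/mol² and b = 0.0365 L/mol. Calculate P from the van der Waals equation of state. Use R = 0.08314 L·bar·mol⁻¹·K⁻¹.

P = RT/(V_m − b) − a/V_m²
RT/(V_m − b) = (0.08314)(682)/(1.43 − 0.0365) = 56.701/1.3935 = 40.690 bar
a/V_m² = 4.24/(1.43)² = 2.0735 bar
P = 40.690 − 2.0735 = 38.62 bar

P ≈ 38.62 bar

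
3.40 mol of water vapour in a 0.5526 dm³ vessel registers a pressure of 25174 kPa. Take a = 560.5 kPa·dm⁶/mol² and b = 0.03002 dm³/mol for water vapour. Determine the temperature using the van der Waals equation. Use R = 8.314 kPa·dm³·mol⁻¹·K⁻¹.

T ≈ 739.4 K

T = (P + a n²/V²)(V − nb)/(nR)
P + a n²/V² = 25174 + (560.5)(3.40)²/(0.5526)² = 46392 kPa
V − nb = 0.5526 − (3.40)(0.03002) = 0.45053 dm³
T = (46392)(0.45053)/((3.40)(8.314)) = 739.4 K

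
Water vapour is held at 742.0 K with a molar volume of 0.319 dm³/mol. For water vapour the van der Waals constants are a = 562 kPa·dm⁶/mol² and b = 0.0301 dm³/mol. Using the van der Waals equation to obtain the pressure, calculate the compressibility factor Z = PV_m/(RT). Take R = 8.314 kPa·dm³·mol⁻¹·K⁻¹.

Z ≈ 0.8186

P = RT/(V_m − b) − a/V_m² = (8.314)(742.0)/(0.319 − 0.0301) − 562/(0.319)²
  = 6169.0/0.28890 − 5522.7 = 21353 − 5522.7 = 15830 kPa
Z = PV_m/(RT) = (15830)(0.319)/((8.314)(742.0)) = 5049.8/6169.0 = 0.8186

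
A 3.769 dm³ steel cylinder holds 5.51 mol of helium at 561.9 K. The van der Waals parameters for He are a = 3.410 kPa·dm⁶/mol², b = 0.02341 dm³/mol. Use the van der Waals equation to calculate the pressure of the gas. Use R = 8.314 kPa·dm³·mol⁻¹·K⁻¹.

P ≈ 7064 kPa

P = nRT/(V − nb) − a n²/V²
nRT/(V − nb) = (5.51)(8.314)(561.9)/(3.769 − 5.51×0.02341) = 25741/3.6400 = 7071.7 kPa
a n²/V² = (3.410)(5.51)²/(3.769)² = 7.2879 kPa
P = 7071.7 − 7.2879 = 7064 kPa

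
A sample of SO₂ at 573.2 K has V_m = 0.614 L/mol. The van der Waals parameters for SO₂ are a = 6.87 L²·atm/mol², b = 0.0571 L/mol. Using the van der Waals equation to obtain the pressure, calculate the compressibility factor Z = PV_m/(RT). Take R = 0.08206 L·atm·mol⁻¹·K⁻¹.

Z ≈ 0.8647

P = RT/(V_m − b) − a/V_m² = (0.08206)(573.2)/(0.614 − 0.0571) − 6.87/(0.614)²
  = 47.037/0.55690 − 18.223 = 84.462 − 18.223 = 66.239 atm
Z = PV_m/(RT) = (66.239)(0.614)/((0.08206)(573.2)) = 40.671/47.037 = 0.8647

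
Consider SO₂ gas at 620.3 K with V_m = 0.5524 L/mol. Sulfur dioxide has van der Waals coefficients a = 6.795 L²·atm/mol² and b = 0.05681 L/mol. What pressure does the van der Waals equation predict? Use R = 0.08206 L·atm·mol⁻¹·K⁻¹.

P ≈ 80.44 atm

P = RT/(V_m − b) − a/V_m²
RT/(V_m − b) = (0.08206)(620.3)/(0.5524 − 0.05681) = 50.902/0.49559 = 102.71 atm
a/V_m² = 6.795/(0.5524)² = 22.268 atm
P = 102.71 − 22.268 = 80.44 atm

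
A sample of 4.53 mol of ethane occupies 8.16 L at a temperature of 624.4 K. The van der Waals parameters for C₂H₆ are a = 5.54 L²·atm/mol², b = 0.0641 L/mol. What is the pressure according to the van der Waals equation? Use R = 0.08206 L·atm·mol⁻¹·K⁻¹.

P = nRT/(V − nb) − a n²/V²
nRT/(V − nb) = (4.53)(0.08206)(624.4)/(8.16 − 4.53×0.0641) = 232.11/7.8696 = 29.495 atm
a n²/V² = (5.54)(4.53)²/(8.16)² = 1.7074 atm
P = 29.495 − 1.7074 = 27.79 atm

P ≈ 27.79 atm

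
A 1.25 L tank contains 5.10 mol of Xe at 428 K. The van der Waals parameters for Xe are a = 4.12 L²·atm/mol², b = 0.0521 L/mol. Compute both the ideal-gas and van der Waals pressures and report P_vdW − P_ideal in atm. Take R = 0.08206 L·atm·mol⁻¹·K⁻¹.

ΔP ≈ -29.90 atm

Ideal: P_ideal = nRT/V = (5.10)(0.08206)(428)/1.25 = 143.296 atm
vdW: P = nRT/(V − nb) − a n²/V² = 179.121/0.984290 − 107.161/1.56250 = 181.980 − 68.5830 = 113.397 atm
ΔP = 113.397 − 143.296 = -29.90 atm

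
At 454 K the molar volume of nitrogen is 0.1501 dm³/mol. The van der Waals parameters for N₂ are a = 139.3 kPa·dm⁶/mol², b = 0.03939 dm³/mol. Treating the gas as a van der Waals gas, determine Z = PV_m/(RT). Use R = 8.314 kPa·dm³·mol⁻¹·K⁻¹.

P = RT/(V_m − b) − a/V_m² = (8.314)(454)/(0.1501 − 0.03939) − 139.3/(0.1501)²
  = 3774.6/0.11071 − 6182.9 = 34094 − 6182.9 = 27911 kPa
Z = PV_m/(RT) = (27911)(0.1501)/((8.314)(454)) = 4189.4/3774.6 = 1.110

Z ≈ 1.110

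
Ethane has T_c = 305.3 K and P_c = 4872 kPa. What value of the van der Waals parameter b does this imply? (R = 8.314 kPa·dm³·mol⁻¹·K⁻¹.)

b ≈ 0.06512 dm³/mol

From T_c = 8a/(27Rb) and P_c = a/(27b²): b = R T_c/(8 P_c).
b = (8.314)(305.3)/(8×4872) = 2538.3/38976 = 0.06512 dm³/mol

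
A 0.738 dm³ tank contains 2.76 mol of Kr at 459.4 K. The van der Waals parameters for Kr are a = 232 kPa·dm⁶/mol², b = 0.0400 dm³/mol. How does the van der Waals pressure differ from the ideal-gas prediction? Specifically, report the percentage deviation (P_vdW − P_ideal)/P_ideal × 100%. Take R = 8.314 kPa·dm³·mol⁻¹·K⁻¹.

-5.13 %

Ideal: P_ideal = nRT/V = (2.76)(8.314)(459.4)/0.738 = 14284.1 kPa
vdW: P = nRT/(V − nb) − a n²/V² = 10541.7/0.627600 − 1767.28/0.544644 = 16796.8 − 3244.84 = 13552.0 kPa
% deviation = (13552.0 − 14284.1)/14284.1 × 100% = -5.13%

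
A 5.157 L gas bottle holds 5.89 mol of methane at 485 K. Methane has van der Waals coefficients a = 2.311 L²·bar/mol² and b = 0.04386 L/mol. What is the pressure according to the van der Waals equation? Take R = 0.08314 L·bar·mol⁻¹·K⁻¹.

P ≈ 45.47 bar

P = nRT/(V − nb) − a n²/V²
nRT/(V − nb) = (5.89)(0.08314)(485)/(5.157 − 5.89×0.04386) = 237.50/4.8987 = 48.482 bar
a n²/V² = (2.311)(5.89)²/(5.157)² = 3.0146 bar
P = 48.482 − 3.0146 = 45.47 bar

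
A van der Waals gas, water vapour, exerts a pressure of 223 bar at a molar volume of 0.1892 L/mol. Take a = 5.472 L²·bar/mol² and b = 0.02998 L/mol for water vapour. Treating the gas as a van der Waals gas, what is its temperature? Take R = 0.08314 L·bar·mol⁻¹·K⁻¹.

T ≈ 719.8 K

T = (P + a/V_m²)(V_m − b)/R
P + a/V_m² = 223 + 5.472/(0.1892)² = 375.86 bar
V_m − b = 0.1892 − 0.02998 = 0.15922 L/mol
T = (375.86)(0.15922)/0.08314 = 719.8 K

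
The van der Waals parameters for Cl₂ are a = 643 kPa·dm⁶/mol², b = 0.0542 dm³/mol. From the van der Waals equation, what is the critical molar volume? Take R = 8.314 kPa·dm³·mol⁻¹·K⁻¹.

For a van der Waals gas, V_m,c = 3b.
V_m,c = 3×0.0542 = 0.1626 dm³/mol

V_m,c ≈ 0.1626 dm³/mol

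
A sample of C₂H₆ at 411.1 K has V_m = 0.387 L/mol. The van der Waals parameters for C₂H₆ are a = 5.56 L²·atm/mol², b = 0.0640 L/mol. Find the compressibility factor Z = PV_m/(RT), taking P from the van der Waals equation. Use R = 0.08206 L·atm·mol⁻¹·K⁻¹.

Z ≈ 0.7723

P = RT/(V_m − b) − a/V_m² = (0.08206)(411.1)/(0.387 − 0.0640) − 5.56/(0.387)²
  = 33.735/0.32300 − 37.124 = 104.44 − 37.124 = 67.32 atm
Z = PV_m/(RT) = (67.32)(0.387)/((0.08206)(411.1)) = 26.053/33.735 = 0.7723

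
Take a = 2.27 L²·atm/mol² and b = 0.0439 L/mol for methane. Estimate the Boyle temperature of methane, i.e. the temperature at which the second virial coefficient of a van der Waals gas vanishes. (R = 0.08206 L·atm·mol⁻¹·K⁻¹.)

T_B ≈ 630.1 K

For a van der Waals gas the second virial coefficient B₂ = b − a/(RT) vanishes at T_B = a/(Rb).
T_B = 2.27/(0.08206×0.0439) = 2.27/0.0036024 = 630.1 K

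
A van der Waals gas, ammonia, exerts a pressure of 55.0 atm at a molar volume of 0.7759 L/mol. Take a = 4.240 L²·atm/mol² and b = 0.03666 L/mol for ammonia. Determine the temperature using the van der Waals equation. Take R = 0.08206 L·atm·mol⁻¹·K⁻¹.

T ≈ 558.9 K

T = (P + a/V_m²)(V_m − b)/R
P + a/V_m² = 55.0 + 4.240/(0.7759)² = 62.043 atm
V_m − b = 0.7759 − 0.03666 = 0.73924 L/mol
T = (62.043)(0.73924)/0.08206 = 558.9 K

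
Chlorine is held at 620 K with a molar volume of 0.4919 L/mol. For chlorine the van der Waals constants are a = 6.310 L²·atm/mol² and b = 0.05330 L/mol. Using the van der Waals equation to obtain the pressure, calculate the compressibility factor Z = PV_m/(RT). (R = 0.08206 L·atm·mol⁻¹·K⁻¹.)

Z ≈ 0.8694

P = RT/(V_m − b) − a/V_m² = (0.08206)(620)/(0.4919 − 0.05330) − 6.310/(0.4919)²
  = 50.877/0.43860 − 26.078 = 116.00 − 26.078 = 89.92 atm
Z = PV_m/(RT) = (89.92)(0.4919)/((0.08206)(620)) = 44.232/50.877 = 0.8694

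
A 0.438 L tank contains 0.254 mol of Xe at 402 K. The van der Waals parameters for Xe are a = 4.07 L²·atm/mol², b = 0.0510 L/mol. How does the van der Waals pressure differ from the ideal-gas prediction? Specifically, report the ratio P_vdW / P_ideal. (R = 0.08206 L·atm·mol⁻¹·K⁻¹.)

Ideal: P_ideal = nRT/V = (0.254)(0.08206)(402)/0.438 = 19.1301 atm
vdW: P = nRT/(V − nb) − a n²/V² = 8.37898/0.425046 − 0.262580/0.191844 = 19.7131 − 1.36872 = 18.3444 atm
Ratio = 18.3444/19.1301 = 0.9589

P_vdW / P_ideal ≈ 0.9589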